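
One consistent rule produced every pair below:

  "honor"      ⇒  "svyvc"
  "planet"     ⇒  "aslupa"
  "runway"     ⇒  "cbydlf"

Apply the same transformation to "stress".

A repeating key of period 2 is used — shifts +11, +7 over and over.
For stress: s+11=d, t+7=a, r+11=c, e+7=l, s+11=d, s+7=z.

dacldz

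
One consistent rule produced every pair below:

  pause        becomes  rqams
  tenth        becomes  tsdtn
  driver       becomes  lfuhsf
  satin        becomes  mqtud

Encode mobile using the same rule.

p(15)→r(17) and a(0)→q(16) fit y≡7x+16 (mod 26); the inverse of 7 mod 26 is 15. Each letter's alphabet position (a=0..z=25) is mapped through 7·x+16 mod 26 — an affine cipher.
On mobile: m(12)→7·12+16≡22=w; o(14)→7·14+16≡10=k; b(1)→7·1+16≡23=x; i(8)→7·8+16≡20=u; l(11)→7·11+16≡15=p; e(4)→7·4+16≡18=s (all mod 26).

wkxups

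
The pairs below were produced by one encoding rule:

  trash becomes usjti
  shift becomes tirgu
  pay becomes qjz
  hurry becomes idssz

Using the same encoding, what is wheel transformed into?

xinnm

The shift depends on letter class: consonant t→u is +1, but vowel a→j is +9. Two shifts are in play — +9 for a/e/i/o/u, +1 for every other letter.
On wheel: w(cons)+1=x, h(cons)+1=i, e(vowel)+9=n, e(vowel)+9=n, l(cons)+1=m.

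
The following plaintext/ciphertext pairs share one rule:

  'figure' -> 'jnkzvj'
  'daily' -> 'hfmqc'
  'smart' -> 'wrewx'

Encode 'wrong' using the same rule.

awssk

Shifts by position in figure: pos 0: f→j (+4), pos 1: i→n (+5), pos 2: g→k (+4), pos 3: u→z (+5) — repeating every 2. The shifts repeat in a cycle of length 2: positions 0,1,… shift by +4, +5, then the pattern repeats.
Applying it to wrong: w+4=a, r+5=w, o+4=s, n+5=s, g+4=k.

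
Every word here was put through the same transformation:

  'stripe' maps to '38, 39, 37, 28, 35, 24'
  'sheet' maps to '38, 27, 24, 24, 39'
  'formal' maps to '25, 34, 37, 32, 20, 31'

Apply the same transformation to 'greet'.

Each letter is replaced by its alphabet position (a=1..z=26) + 19.
On greet: g=7→26, r=18→37, e=5→24, e=5→24, t=20→39.

26, 37, 24, 24, 39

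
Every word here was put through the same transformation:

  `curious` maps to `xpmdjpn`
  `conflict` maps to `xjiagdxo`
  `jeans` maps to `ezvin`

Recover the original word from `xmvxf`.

crack

Compare letters: c→x is +21, u→p is +21, r→m is +21 — a constant shift. This is a Caesar cipher with shift 21.
Undoing it on xmvxf: x−21=c, m−21=r, v−21=a, x−21=c, f−21=k.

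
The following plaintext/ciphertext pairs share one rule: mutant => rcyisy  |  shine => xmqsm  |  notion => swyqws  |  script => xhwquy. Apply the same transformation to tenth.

Vowels shift forward by 8 and consonants shift forward by 5.
For tenth: t(cons)+5=y, e(vowel)+8=m, n(cons)+5=s, t(cons)+5=y, h(cons)+5=m.

ymsym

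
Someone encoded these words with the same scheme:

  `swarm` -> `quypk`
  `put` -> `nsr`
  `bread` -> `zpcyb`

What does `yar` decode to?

Compare letters: s→q is +24, w→u is +24, a→y is +24 — a constant shift. It's a constant shift of +24 (ROT24).
Decoding yar: y−24=a, a−24=c, r−24=t.

act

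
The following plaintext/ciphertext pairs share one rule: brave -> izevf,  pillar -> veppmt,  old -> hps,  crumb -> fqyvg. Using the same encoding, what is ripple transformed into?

The output letters match the input read backwards, each shifted +4: brave reversed is evarb. Two steps: reverse the string, then apply a Caesar shift of +4.
On ripple: reverse → elppir; then shift: e+4=i, l+4=p, p+4=t, p+4=t, i+4=m, r+4=v.

ipttmv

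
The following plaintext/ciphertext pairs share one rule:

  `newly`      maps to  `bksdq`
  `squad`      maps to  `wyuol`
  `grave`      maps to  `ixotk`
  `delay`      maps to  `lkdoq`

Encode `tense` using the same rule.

Treating letters as 0–25, the rule is x ↦ 25x + 14 (mod 26).
For tense: t(19)→25·19+14≡21=v; e(4)→25·4+14≡10=k; n(13)→25·13+14≡1=b; s(18)→25·18+14≡22=w; e(4)→25·4+14≡10=k (all mod 26).

vkbwk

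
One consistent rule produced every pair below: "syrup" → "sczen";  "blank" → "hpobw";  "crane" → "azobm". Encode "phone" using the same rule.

nrubm

s(18)→s(18) and y(24)→c(2) fit y≡19x+14 (mod 26); the inverse of 19 mod 26 is 11. This is an affine cipher: with a=0,…,z=25, each position x becomes (19x+14) mod 26.
For phone: p(15)→19·15+14≡13=n; h(7)→19·7+14≡17=r; o(14)→19·14+14≡20=u; n(13)→19·13+14≡1=b; e(4)→19·4+14≡12=m (all mod 26).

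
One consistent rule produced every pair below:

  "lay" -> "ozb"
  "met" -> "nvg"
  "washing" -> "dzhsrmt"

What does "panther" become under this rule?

kzmgsvi

This is the alphabet-reversal cipher (Atbash): a becomes z, b becomes y, etc.
On panther: p↔k, a↔z, n↔m, t↔g, h↔s, e↔v, r↔i.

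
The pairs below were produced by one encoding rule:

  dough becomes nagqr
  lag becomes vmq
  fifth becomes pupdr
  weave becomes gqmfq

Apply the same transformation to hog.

The shift depends on letter class: consonant d→n is +10, but vowel o→a is +12. Vowels shift forward by 12 and consonants shift forward by 10.
Applying it to hog: h(cons)+10=r, o(vowel)+12=a, g(cons)+10=q.

raq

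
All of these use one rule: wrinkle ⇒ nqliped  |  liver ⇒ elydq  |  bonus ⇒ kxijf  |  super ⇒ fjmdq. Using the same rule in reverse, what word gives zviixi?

cannon

This is an affine cipher: with a=0,…,z=25, each position x becomes (15x+21) mod 26.
Decoding zviixi: z(25)→7·(25−21)≡2=c; v(21)→7·(21−21)≡0=a; i(8)→7·(8−21)≡13=n; i(8)→7·(8−21)≡13=n; x(23)→7·(23−21)≡14=o; i(8)→7·(8−21)≡13=n (all mod 26).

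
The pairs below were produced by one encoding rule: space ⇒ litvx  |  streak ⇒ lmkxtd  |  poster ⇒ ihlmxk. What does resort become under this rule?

Compare letters: s→l is +19, p→i is +19, a→t is +19 — a constant shift. Each letter is shifted forward by 19 in the alphabet (a Caesar shift of +19).
For resort: r+19=k, e+19=x, s+19=l, o+19=h, r+19=k, t+19=m.

kxlhkm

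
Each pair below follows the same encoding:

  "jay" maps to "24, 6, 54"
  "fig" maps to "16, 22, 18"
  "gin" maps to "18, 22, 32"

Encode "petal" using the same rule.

36, 14, 44, 6, 28

The formula is n = 2×(alphabet index, a=1) + 4.
On petal: p=16→36, e=5→14, t=20→44, a=1→6, l=12→28.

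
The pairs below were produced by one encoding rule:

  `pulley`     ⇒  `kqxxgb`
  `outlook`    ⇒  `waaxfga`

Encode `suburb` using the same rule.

ndgnge

Two steps: reverse the string, then apply a Caesar shift of +12.
For suburb: reverse → brubus; then shift: b+12=n, r+12=d, u+12=g, b+12=n, u+12=g, s+12=e.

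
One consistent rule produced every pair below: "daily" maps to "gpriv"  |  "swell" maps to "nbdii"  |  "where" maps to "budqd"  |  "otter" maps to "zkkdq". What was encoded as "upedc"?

haven

This is an affine cipher: with a=0,…,z=25, each position x becomes (23x+15) mod 26.
Undoing it on upedc: u(20)→17·(20−15)≡7=h; p(15)→17·(15−15)≡0=a; e(4)→17·(4−15)≡21=v; d(3)→17·(3−15)≡4=e; c(2)→17·(2−15)≡13=n (all mod 26).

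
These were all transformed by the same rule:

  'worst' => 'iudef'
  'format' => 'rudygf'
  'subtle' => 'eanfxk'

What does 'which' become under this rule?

itoot

Two shifts are in play — +6 for a/e/i/o/u, +12 for every other letter.
For which: w(cons)+12=i, h(cons)+12=t, i(vowel)+6=o, c(cons)+12=o, h(cons)+12=t.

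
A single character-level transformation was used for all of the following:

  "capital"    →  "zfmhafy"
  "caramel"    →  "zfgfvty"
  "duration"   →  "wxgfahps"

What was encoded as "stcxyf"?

Treating letters as 0–25, the rule is x ↦ 23x + 5 (mod 26).
Reversing it on stcxyf: s(18)→17·(18−5)≡13=n; t(19)→17·(19−5)≡4=e; c(2)→17·(2−5)≡1=b; x(23)→17·(23−5)≡20=u; y(24)→17·(24−5)≡11=l; f(5)→17·(5−5)≡0=a (all mod 26).

nebula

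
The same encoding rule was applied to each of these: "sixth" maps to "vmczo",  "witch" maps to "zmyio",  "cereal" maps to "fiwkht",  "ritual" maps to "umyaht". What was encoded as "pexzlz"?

master

Each letter shifts forward by (position + 3), i.e. 3, 4, 5, … — the shift grows by one for each successive letter.
Decoding pexzlz: p−3=m, e−4=a, x−5=s, z−6=t, l−7=e, z−8=r.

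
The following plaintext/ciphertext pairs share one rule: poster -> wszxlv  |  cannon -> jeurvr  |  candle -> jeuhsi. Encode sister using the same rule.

The shifts repeat in a cycle of length 2: positions 0,1,… shift by +7, +4, then the pattern repeats.
Applying it to sister: s+7=z, i+4=m, s+7=z, t+4=x, e+7=l, r+4=v.

zmzxlv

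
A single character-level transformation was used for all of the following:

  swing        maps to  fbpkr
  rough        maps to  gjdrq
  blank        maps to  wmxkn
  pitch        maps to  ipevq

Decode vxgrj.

s(18)→f(5) and w(22)→b(1) fit y≡25x+23 (mod 26); the inverse of 25 mod 26 is 25. Treating letters as 0–25, the rule is x ↦ 25x + 23 (mod 26).
Reversing it on vxgrj: v(21)→25·(21−23)≡2=c; x(23)→25·(23−23)≡0=a; g(6)→25·(6−23)≡17=r; r(17)→25·(17−23)≡6=g; j(9)→25·(9−23)≡14=o (all mod 26).

cargo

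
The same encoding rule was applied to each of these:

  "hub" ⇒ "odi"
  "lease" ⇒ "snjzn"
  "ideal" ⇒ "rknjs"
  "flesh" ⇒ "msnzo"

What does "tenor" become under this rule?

anuxy

Vowels shift forward by 9 and consonants shift forward by 7.
Applying it to tenor: t(cons)+7=a, e(vowel)+9=n, n(cons)+7=u, o(vowel)+9=x, r(cons)+7=y.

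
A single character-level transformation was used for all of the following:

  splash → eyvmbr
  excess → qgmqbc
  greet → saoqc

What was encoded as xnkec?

Shifts by position in splash: pos 0: s→e (+12), pos 1: p→y (+9), pos 2: l→v (+10), pos 3: a→m (+12), pos 4: s→b (+9), pos 5: h→r (+10) — repeating every 3. It's a Vigenère-style cipher with numeric key [12,9,10]: position i shifts by key[i mod 3].
Undoing it on xnkec: x−12=l, n−9=e, k−10=a, e−12=s, c−9=t.

least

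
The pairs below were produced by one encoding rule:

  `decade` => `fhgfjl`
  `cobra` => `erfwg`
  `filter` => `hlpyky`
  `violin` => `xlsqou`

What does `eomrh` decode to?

climb

In decade: d→f is +2, e→h is +3, c→g is +4, a→f is +5 — the shift increases by 1 each position. Each letter shifts forward by (position + 2), i.e. 2, 3, 4, … — the shift grows by one for each successive letter.
Reversing it on eomrh: e−2=c, o−3=l, m−4=i, r−5=m, h−6=b.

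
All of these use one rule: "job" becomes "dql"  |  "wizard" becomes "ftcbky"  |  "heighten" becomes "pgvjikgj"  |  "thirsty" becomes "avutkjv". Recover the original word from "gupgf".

dense

The word is reversed, then every letter is shifted forward by 2.
Reversing it on gupgf: shift back: g−2=e, u−2=s, p−2=n, g−2=e, f−2=d → esned; then reverse → dense.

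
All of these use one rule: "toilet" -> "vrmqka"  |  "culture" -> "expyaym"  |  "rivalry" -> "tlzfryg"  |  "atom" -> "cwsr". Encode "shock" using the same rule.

In toilet: t→v is +2, o→r is +3, i→m is +4, l→q is +5 — the shift increases by 1 each position. The shift increases by 1 at each position, starting from +2: 2, 3, 4, ….
Applying it to shock: s+2=u, h+3=k, o+4=s, c+5=h, k+6=q.

ukshq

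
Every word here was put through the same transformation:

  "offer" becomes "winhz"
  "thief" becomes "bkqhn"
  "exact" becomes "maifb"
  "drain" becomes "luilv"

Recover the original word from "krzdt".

coral

The shifts repeat in a cycle of length 2: positions 0,1,… shift by +8, +3, then the pattern repeats.
Undoing it on krzdt: k−8=c, r−3=o, z−8=r, d−3=a, t−8=l.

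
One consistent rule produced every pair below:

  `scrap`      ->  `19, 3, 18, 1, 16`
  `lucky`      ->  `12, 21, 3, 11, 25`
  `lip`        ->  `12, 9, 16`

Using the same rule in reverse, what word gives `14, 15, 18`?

Letters become their 1-indexed alphabet positions: a=1 … z=26.
Undoing it on 14, 15, 18: 14=n, 15=o, 18=r.

nor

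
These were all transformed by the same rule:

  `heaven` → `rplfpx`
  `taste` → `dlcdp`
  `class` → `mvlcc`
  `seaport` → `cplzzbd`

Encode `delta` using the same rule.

The shift depends on letter class: consonant h→r is +10, but vowel e→p is +11. Vowels shift forward by 11 and consonants shift forward by 10.
Applying it to delta: d(cons)+10=n, e(vowel)+11=p, l(cons)+10=v, t(cons)+10=d, a(vowel)+11=l.

npvdl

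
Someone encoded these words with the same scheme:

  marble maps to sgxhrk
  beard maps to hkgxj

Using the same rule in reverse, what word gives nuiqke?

Compare letters: m→s is +6, a→g is +6, r→x is +6 — a constant shift. Every letter moves 6 places later in the alphabet, wrapping around z→a.
Decoding nuiqke: n−6=h, u−6=o, i−6=c, q−6=k, k−6=e, e−6=y.

hockey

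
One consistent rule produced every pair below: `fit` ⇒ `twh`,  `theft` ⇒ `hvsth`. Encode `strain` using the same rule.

Every letter moves 14 places later in the alphabet, wrapping around z→a.
On strain: s+14=g, t+14=h, r+14=f, a+14=o, i+14=w, n+14=b.

ghfowb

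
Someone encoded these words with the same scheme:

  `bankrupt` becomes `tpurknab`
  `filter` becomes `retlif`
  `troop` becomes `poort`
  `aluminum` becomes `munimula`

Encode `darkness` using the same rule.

The output letters match the input read backwards: bankrupt reversed is tpurknab. It's just the letters in reverse order.
For darkness: reverse → ssenkrad.

ssenkrad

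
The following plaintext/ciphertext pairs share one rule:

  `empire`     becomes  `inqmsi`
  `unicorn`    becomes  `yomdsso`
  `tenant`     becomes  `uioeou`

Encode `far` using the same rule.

The shift depends on letter class: consonant m→n is +1, but vowel e→i is +4. Two shifts are in play — +4 for a/e/i/o/u, +1 for every other letter.
For far: f(cons)+1=g, a(vowel)+4=e, r(cons)+1=s.

ges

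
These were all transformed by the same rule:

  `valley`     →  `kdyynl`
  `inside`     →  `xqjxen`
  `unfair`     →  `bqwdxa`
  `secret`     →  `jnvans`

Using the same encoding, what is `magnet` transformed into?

Treating letters as 0–25, the rule is x ↦ 9x + 3 (mod 26).
On magnet: m(12)→9·12+3≡7=h; a(0)→9·0+3≡3=d; g(6)→9·6+3≡5=f; n(13)→9·13+3≡16=q; e(4)→9·4+3≡13=n; t(19)→9·19+3≡18=s (all mod 26).

hdfqns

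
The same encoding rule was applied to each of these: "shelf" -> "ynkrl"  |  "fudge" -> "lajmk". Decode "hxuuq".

brook

Compare letters: s→y is +6, h→n is +6, e→k is +6 — a constant shift. It's a constant shift of +6 (ROT6).
Undoing it on hxuuq: h−6=b, x−6=r, u−6=o, u−6=o, q−6=k.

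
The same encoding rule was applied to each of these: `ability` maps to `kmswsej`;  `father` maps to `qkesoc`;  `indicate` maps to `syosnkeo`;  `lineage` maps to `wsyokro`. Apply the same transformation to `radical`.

The shift depends on letter class: consonant b→m is +11, but vowel a→k is +10. The rule splits by letter class: vowels +10, consonants +11.
Applying it to radical: r(cons)+11=c, a(vowel)+10=k, d(cons)+11=o, i(vowel)+10=s, c(cons)+11=n, a(vowel)+10=k, l(cons)+11=w.

ckosnkw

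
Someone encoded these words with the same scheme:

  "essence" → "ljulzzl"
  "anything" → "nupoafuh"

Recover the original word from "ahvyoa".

The output letters match the input read backwards, each shifted +7: essence reversed is ecnesse. Two steps: reverse the string, then apply a Caesar shift of +7.
Undoing it on ahvyoa: shift back: a−7=t, h−7=a, v−7=o, y−7=r, o−7=h, a−7=t → taorht; then reverse → throat.

throat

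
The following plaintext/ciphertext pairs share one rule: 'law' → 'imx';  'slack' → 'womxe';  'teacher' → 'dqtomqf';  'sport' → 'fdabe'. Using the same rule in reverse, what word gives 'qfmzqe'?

senate

The output letters match the input read backwards, each shifted +12: law reversed is wal. Two steps: reverse the string, then apply a Caesar shift of +12.
Undoing it on qfmzqe: shift back: q−12=e, f−12=t, m−12=a, z−12=n, q−12=e, e−12=s → etanes; then reverse → senate.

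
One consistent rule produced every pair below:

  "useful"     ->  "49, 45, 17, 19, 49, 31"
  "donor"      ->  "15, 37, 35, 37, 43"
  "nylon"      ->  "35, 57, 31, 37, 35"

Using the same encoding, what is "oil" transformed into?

37, 25, 31

u(#21)→49 and s(#19)→45: differences scale by 2, so n = 2·pos + 7. The formula is n = 2×(alphabet index, a=1) + 7.
Applying it to oil: o=15→37, i=9→25, l=12→31.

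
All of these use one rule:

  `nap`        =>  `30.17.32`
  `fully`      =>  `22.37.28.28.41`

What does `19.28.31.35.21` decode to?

close

Each letter is replaced by its alphabet position (a=1..z=26) + 16.
Decoding 19.28.31.35.21: 19→(19−16)÷1=3=c, 28→(28−16)÷1=12=l, 31→(31−16)÷1=15=o, 35→(35−16)÷1=19=s, 21→(21−16)÷1=5=e.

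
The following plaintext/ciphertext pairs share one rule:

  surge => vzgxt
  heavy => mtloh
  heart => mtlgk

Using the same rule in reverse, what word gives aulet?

This is an affine cipher: with a=0,…,z=25, each position x becomes (15x+11) mod 26.
Undoing it on aulet: a(0)→7·(0−11)≡1=b; u(20)→7·(20−11)≡11=l; l(11)→7·(11−11)≡0=a; e(4)→7·(4−11)≡3=d; t(19)→7·(19−11)≡4=e (all mod 26).

blade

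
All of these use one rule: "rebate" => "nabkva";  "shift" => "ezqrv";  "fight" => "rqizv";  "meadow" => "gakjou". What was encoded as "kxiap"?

This is an affine cipher: with a=0,…,z=25, each position x becomes (17x+10) mod 26.
Undoing it on kxiap: k(10)→23·(10−10)≡0=a; x(23)→23·(23−10)≡13=n; i(8)→23·(8−10)≡6=g; a(0)→23·(0−10)≡4=e; p(15)→23·(15−10)≡11=l (all mod 26).

angel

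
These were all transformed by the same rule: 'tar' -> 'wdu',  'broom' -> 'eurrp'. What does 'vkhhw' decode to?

It's a constant shift of +3 (ROT3).
Undoing it on vkhhw: v−3=s, k−3=h, h−3=e, h−3=e, w−3=t.

sheet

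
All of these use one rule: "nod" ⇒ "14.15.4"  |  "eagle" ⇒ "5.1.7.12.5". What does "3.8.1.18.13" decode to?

charm

n is letter #14 and maps to 14: an offset of 0. Each letter is replaced by its alphabet position (a=1, b=2, …, z=26).
Decoding 3.8.1.18.13: 3=c, 8=h, 1=a, 18=r, 13=m.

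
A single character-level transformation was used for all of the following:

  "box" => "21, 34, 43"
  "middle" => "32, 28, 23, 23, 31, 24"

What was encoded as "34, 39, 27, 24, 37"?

b is letter #2 and maps to 21: an offset of 19. The number is (letter's place in the alphabet, a=1) + 19.
Undoing it on 34, 39, 27, 24, 37: 34→(34−19)÷1=15=o, 39→(39−19)÷1=20=t, 27→(27−19)÷1=8=h, 24→(24−19)÷1=5=e, 37→(37−19)÷1=18=r.

other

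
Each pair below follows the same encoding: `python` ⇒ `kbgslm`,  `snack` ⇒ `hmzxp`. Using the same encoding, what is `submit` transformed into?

Each pair mirrors across the alphabet (p↔k, y↔b, t↔g): positions sum to 25. Letters are reflected about the middle of the alphabet (position → 25−position): Atbash.
For submit: s↔h, u↔f, b↔y, m↔n, i↔r, t↔g.

hfynrg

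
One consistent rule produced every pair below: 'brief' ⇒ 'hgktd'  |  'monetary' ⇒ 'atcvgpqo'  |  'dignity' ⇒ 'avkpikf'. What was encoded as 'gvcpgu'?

The output letters match the input read backwards, each shifted +2: brief reversed is feirb. Two steps: reverse the string, then apply a Caesar shift of +2.
Reversing it on gvcpgu: shift back: g−2=e, v−2=t, c−2=a, p−2=n, g−2=e, u−2=s → etanes; then reverse → senate.

senate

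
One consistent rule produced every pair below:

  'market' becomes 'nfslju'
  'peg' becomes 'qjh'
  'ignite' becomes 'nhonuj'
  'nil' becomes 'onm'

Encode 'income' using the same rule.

nodtnj

The shift depends on letter class: consonant m→n is +1, but vowel a→f is +5. Two shifts are in play — +5 for a/e/i/o/u, +1 for every other letter.
On income: i(vowel)+5=n, n(cons)+1=o, c(cons)+1=d, o(vowel)+5=t, m(cons)+1=n, e(vowel)+5=j.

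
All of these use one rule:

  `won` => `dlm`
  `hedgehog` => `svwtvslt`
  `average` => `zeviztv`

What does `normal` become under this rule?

mlinzo

Each letter is replaced by its mirror in the alphabet: a↔z, b↔y, c↔x, and so on (the Atbash cipher).
Applying it to normal: n↔m, o↔l, r↔i, m↔n, a↔z, l↔o.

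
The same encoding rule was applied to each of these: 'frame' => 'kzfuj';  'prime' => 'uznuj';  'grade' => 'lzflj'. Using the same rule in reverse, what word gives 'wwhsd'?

Shifts by position in frame: pos 0: f→k (+5), pos 1: r→z (+8), pos 2: a→f (+5), pos 3: m→u (+8) — repeating every 2. It's a Vigenère-style cipher with numeric key [5,8]: position i shifts by key[i mod 2].
Reversing it on wwhsd: w−5=r, w−8=o, h−5=c, s−8=k, d−5=y.

rocky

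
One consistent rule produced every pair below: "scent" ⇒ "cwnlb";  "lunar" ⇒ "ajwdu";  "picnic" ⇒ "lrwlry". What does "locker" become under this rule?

The output letters match the input read backwards, each shifted +9: scent reversed is tnecs. Read the word backwards and shift each letter +9.
Applying it to locker: reverse → rekcol; then shift: r+9=a, e+9=n, k+9=t, c+9=l, o+9=x, l+9=u.

antlxu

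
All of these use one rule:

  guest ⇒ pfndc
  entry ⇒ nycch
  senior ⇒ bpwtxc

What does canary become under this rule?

llwlaj

A repeating key of period 2 is used — shifts +9, +11 over and over.
For canary: c+9=l, a+11=l, n+9=w, a+11=l, r+9=a, y+11=j.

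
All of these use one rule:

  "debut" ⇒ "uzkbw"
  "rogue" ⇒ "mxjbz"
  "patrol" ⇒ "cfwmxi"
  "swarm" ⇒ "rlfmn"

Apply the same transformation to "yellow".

d(3)→u(20) and e(4)→z(25) fit y≡5x+5 (mod 26); the inverse of 5 mod 26 is 21. Each letter's alphabet position (a=0..z=25) is mapped through 5·x+5 mod 26 — an affine cipher.
On yellow: y(24)→5·24+5≡21=v; e(4)→5·4+5≡25=z; l(11)→5·11+5≡8=i; l(11)→5·11+5≡8=i; o(14)→5·14+5≡23=x; w(22)→5·22+5≡11=l (all mod 26).

vziixl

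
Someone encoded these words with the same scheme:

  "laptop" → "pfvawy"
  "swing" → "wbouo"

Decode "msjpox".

indigo

In laptop: l→p is +4, a→f is +5, p→v is +6, t→a is +7 — the shift increases by 1 each position. Letter i (0-indexed) is shifted by i+4, so successive shifts are 4, 5, 6, ….
Decoding msjpox: m−4=i, s−5=n, j−6=d, p−7=i, o−8=g, x−9=o.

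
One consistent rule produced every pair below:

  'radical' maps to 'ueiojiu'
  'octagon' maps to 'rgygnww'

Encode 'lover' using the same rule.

In radical: r→u is +3, a→e is +4, d→i is +5, i→o is +6 — the shift increases by 1 each position. Letter i (0-indexed) is shifted by i+3, so successive shifts are 3, 4, 5, ….
For lover: l+3=o, o+4=s, v+5=a, e+6=k, r+7=y.

osaky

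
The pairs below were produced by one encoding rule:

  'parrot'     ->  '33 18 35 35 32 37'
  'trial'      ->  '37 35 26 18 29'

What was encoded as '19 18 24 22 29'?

bagel

p is letter #16 and maps to 33: an offset of 17. Letters become their 1-based position plus 17 (so a→18, b→19, …).
Decoding 19 18 24 22 29: 19→(19−17)÷1=2=b, 18→(18−17)÷1=1=a, 24→(24−17)÷1=7=g, 22→(22−17)÷1=5=e, 29→(29−17)÷1=12=l.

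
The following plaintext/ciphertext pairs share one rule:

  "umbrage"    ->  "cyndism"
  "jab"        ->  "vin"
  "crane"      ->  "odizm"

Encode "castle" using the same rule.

Two shifts are in play — +8 for a/e/i/o/u, +12 for every other letter.
For castle: c(cons)+12=o, a(vowel)+8=i, s(cons)+12=e, t(cons)+12=f, l(cons)+12=x, e(vowel)+8=m.

oiefxm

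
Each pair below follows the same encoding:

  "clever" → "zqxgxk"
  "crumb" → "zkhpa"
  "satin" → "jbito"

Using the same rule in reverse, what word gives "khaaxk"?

rubber

Treating letters as 0–25, the rule is x ↦ 25x + 1 (mod 26).
Undoing it on khaaxk: k(10)→25·(10−1)≡17=r; h(7)→25·(7−1)≡20=u; a(0)→25·(0−1)≡1=b; a(0)→25·(0−1)≡1=b; x(23)→25·(23−1)≡4=e; k(10)→25·(10−1)≡17=r (all mod 26).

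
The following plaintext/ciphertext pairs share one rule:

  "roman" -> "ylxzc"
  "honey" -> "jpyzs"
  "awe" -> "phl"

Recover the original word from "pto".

Two steps: reverse the string, then apply a Caesar shift of +11.
Decoding pto: shift back: p−11=e, t−11=i, o−11=d → eid; then reverse → die.

die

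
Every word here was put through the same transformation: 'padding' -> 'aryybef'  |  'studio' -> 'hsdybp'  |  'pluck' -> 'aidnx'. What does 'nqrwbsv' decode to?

Treating letters as 0–25, the rule is x ↦ 11x + 17 (mod 26).
Reversing it on nqrwbsv: n(13)→19·(13−17)≡2=c; q(16)→19·(16−17)≡7=h; r(17)→19·(17−17)≡0=a; w(22)→19·(22−17)≡17=r; b(1)→19·(1−17)≡8=i; s(18)→19·(18−17)≡19=t; v(21)→19·(21−17)≡24=y (all mod 26).

charity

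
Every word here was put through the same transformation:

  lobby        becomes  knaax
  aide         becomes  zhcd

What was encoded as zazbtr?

abacus

Compare letters: l→k is +25, o→n is +25, b→a is +25 — a constant shift. This is a Caesar cipher with shift 25.
Reversing it on zazbtr: z−25=a, a−25=b, z−25=a, b−25=c, t−25=u, r−25=s.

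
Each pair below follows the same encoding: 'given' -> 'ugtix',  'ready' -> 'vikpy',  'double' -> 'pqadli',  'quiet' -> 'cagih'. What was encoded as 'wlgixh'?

client

g(6)→u(20) and i(8)→g(6) fit y≡19x+10 (mod 26); the inverse of 19 mod 26 is 11. This is an affine cipher: with a=0,…,z=25, each position x becomes (19x+10) mod 26.
Decoding wlgixh: w(22)→11·(22−10)≡2=c; l(11)→11·(11−10)≡11=l; g(6)→11·(6−10)≡8=i; i(8)→11·(8−10)≡4=e; x(23)→11·(23−10)≡13=n; h(7)→11·(7−10)≡19=t (all mod 26).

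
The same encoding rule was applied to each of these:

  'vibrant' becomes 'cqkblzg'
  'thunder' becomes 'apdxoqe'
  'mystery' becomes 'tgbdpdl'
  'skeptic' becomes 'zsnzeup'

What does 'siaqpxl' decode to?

largely

Letter i (0-indexed) is shifted by i+7, so successive shifts are 7, 8, 9, ….
Undoing it on siaqpxl: s−7=l, i−8=a, a−9=r, q−10=g, p−11=e, x−12=l, l−13=y.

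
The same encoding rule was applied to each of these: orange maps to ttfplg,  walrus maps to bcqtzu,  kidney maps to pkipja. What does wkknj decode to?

Shifts by position in orange: pos 0: o→t (+5), pos 1: r→t (+2), pos 2: a→f (+5), pos 3: n→p (+2) — repeating every 2. A repeating key of period 2 is used — shifts +5, +2 over and over.
Undoing it on wkknj: w−5=r, k−2=i, k−5=f, n−2=l, j−5=e.

rifle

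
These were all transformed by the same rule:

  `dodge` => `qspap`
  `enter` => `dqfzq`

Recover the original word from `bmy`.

map

The output letters match the input read backwards, each shifted +12: dodge reversed is egdod. The word is reversed, then every letter is shifted forward by 12.
Undoing it on bmy: shift back: b−12=p, m−12=a, y−12=m → pam; then reverse → map.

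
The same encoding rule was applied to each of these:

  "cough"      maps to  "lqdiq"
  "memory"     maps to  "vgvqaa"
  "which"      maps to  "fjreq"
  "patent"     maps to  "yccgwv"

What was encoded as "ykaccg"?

It's a Vigenère-style cipher with numeric key [9,2]: position i shifts by key[i mod 2].
Decoding ykaccg: y−9=p, k−2=i, a−9=r, c−2=a, c−9=t, g−2=e.

pirate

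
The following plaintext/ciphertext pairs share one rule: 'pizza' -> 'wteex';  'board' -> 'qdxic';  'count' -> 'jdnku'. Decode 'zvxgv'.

weave

This is an affine cipher: with a=0,…,z=25, each position x becomes (19x+23) mod 26.
Undoing it on zvxgv: z(25)→11·(25−23)≡22=w; v(21)→11·(21−23)≡4=e; x(23)→11·(23−23)≡0=a; g(6)→11·(6−23)≡21=v; v(21)→11·(21−23)≡4=e (all mod 26).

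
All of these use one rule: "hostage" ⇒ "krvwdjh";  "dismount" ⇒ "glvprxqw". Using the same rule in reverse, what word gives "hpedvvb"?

embassy

Compare letters: h→k is +3, o→r is +3, s→v is +3 — a constant shift. Each letter is shifted forward by 3 in the alphabet (a Caesar shift of +3).
Undoing it on hpedvvb: h−3=e, p−3=m, e−3=b, d−3=a, v−3=s, v−3=s, b−3=y.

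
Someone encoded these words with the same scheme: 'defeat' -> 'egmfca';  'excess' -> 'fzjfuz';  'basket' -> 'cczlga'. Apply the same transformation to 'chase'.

djhtg

Shifts by position in defeat: pos 0: d→e (+1), pos 1: e→g (+2), pos 2: f→m (+7), pos 3: e→f (+1), pos 4: a→c (+2), pos 5: t→a (+7) — repeating every 3. A repeating key of period 3 is used — shifts +1, +2, +7 over and over.
For chase: c+1=d, h+2=j, a+7=h, s+1=t, e+2=g.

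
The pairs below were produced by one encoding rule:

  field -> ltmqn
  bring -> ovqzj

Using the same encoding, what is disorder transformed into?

The output letters match the input read backwards, each shifted +8: field reversed is dleif. Two steps: reverse the string, then apply a Caesar shift of +8.
For disorder: reverse → redrosid; then shift: r+8=z, e+8=m, d+8=l, r+8=z, o+8=w, s+8=a, i+8=q, d+8=l.

zmlzwaql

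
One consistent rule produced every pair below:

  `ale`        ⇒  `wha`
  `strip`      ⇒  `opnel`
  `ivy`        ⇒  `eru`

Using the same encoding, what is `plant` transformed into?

lhwjp

Compare letters: a→w is +22, l→h is +22, e→a is +22 — a constant shift. Each letter is shifted forward by 22 in the alphabet (a Caesar shift of +22).
Applying it to plant: p+22=l, l+22=h, a+22=w, n+22=j, t+22=p.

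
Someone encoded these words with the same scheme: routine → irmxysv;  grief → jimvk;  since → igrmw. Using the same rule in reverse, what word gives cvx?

The output letters match the input read backwards, each shifted +4: routine reversed is enituor. Two steps: reverse the string, then apply a Caesar shift of +4.
Decoding cvx: shift back: c−4=y, v−4=r, x−4=t → yrt; then reverse → try.

try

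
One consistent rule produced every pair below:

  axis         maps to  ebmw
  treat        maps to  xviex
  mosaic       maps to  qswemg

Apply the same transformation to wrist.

avmwx

Compare letters: a→e is +4, x→b is +4, i→m is +4 — a constant shift. It's a constant shift of +4 (ROT4).
On wrist: w+4=a, r+4=v, i+4=m, s+4=w, t+4=x.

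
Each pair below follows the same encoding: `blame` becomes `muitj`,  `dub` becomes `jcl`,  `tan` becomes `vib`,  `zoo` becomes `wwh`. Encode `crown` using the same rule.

vewzk

The output letters match the input read backwards, each shifted +8: blame reversed is emalb. Two steps: reverse the string, then apply a Caesar shift of +8.
Applying it to crown: reverse → nworc; then shift: n+8=v, w+8=e, o+8=w, r+8=z, c+8=k.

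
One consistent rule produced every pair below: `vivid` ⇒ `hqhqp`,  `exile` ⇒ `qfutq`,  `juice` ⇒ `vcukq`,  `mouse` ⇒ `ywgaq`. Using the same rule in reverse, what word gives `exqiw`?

Shifts by position in vivid: pos 0: v→h (+12), pos 1: i→q (+8), pos 2: v→h (+12), pos 3: i→q (+8) — repeating every 2. A repeating key of period 2 is used — shifts +12, +8 over and over.
Decoding exqiw: e−12=s, x−8=p, q−12=e, i−8=a, w−12=k.

speak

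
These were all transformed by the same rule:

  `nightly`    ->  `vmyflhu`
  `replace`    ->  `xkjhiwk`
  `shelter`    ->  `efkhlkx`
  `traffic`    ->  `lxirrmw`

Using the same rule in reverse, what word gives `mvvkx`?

inner

Treating letters as 0–25, the rule is x ↦ 7x + 8 (mod 26).
Decoding mvvkx: m(12)→15·(12−8)≡8=i; v(21)→15·(21−8)≡13=n; v(21)→15·(21−8)≡13=n; k(10)→15·(10−8)≡4=e; x(23)→15·(23−8)≡17=r (all mod 26).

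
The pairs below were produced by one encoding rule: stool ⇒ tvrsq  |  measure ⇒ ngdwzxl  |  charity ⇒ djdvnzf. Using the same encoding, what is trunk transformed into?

The shift increases by 1 at each position, starting from +1: 1, 2, 3, ….
For trunk: t+1=u, r+2=t, u+3=x, n+4=r, k+5=p.

utxrp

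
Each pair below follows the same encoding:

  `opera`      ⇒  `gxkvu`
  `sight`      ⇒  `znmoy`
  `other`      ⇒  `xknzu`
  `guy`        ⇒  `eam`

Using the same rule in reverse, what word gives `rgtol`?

final

The output letters match the input read backwards, each shifted +6: opera reversed is arepo. Two steps: reverse the string, then apply a Caesar shift of +6.
Decoding rgtol: shift back: r−6=l, g−6=a, t−6=n, o−6=i, l−6=f → lanif; then reverse → final.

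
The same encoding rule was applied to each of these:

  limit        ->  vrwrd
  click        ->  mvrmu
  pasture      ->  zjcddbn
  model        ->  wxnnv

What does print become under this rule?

The shift depends on letter class: consonant l→v is +10, but vowel i→r is +9. Vowels shift forward by 9 and consonants shift forward by 10.
Applying it to print: p(cons)+10=z, r(cons)+10=b, i(vowel)+9=r, n(cons)+10=x, t(cons)+10=d.

zbrxd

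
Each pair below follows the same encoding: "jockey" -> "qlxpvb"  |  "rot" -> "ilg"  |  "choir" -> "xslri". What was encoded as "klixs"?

porch

Each pair mirrors across the alphabet (j↔q, o↔l, c↔x): positions sum to 25. This is the alphabet-reversal cipher (Atbash): a becomes z, b becomes y, etc.
Decoding klixs: k↔p, l↔o, i↔r, x↔c, s↔h.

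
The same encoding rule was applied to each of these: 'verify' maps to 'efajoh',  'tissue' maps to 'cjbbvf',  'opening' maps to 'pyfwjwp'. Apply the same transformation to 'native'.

wbcjef

The shift depends on letter class: consonant v→e is +9, but vowel e→f is +1. The rule splits by letter class: vowels +1, consonants +9.
On native: n(cons)+9=w, a(vowel)+1=b, t(cons)+9=c, i(vowel)+1=j, v(cons)+9=e, e(vowel)+1=f.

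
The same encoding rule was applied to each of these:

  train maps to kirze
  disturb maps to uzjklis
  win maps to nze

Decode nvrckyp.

Compare letters: t→k is +17, r→i is +17, a→r is +17 — a constant shift. This is a Caesar cipher with shift 17.
Undoing it on nvrckyp: n−17=w, v−17=e, r−17=a, c−17=l, k−17=t, y−17=h, p−17=y.

wealthy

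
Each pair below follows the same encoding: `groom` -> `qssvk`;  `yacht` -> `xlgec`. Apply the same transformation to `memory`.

Read the word backwards and shift each letter +4.
Applying it to memory: reverse → yromem; then shift: y+4=c, r+4=v, o+4=s, m+4=q, e+4=i, m+4=q.

cvsqiq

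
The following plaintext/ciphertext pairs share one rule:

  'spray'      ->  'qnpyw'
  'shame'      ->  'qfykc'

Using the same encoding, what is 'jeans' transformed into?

Compare letters: s→q is +24, p→n is +24, r→p is +24 — a constant shift. It's a constant shift of +24 (ROT24).
For jeans: j+24=h, e+24=c, a+24=y, n+24=l, s+24=q.

hcylq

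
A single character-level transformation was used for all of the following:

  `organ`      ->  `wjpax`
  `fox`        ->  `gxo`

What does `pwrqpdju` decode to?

The output letters match the input read backwards, each shifted +9: organ reversed is nagro. Two steps: reverse the string, then apply a Caesar shift of +9.
Reversing it on pwrqpdju: shift back: p−9=g, w−9=n, r−9=i, q−9=h, p−9=g, d−9=u, j−9=a, u−9=l → gnihgual; then reverse → laughing.

laughing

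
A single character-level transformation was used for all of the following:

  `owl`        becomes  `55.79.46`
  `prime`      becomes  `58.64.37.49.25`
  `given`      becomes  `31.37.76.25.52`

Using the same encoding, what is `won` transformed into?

79.55.52

o(#15)→55 and w(#23)→79: differences scale by 3, so n = 3·pos + 10. Each letter becomes 3×(its alphabet position, a=1..z=26) + 10.
Applying it to won: w=23→79, o=15→55, n=14→52.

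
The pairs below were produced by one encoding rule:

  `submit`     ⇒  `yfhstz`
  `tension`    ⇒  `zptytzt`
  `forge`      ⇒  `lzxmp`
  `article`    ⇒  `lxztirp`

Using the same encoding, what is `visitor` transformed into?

The shift depends on letter class: consonant s→y is +6, but vowel u→f is +11. Two shifts are in play — +11 for a/e/i/o/u, +6 for every other letter.
Applying it to visitor: v(cons)+6=b, i(vowel)+11=t, s(cons)+6=y, i(vowel)+11=t, t(cons)+6=z, o(vowel)+11=z, r(cons)+6=x.

btytzzx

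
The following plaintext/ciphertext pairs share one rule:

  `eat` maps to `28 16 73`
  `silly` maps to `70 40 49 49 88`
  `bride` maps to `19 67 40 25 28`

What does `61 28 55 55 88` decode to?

penny

e(#5)→28 and a(#1)→16: differences scale by 3, so n = 3·pos + 13. The formula is n = 3×(alphabet index, a=1) + 13.
Undoing it on 61 28 55 55 88: 61→(61−13)÷3=16=p, 28→(28−13)÷3=5=e, 55→(55−13)÷3=14=n, 55→(55−13)÷3=14=n, 88→(88−13)÷3=25=y.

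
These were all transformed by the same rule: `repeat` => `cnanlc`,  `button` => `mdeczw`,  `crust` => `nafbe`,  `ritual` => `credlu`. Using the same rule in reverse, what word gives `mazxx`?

Shifts by position in repeat: pos 0: r→c (+11), pos 1: e→n (+9), pos 2: p→a (+11), pos 3: e→n (+9) — repeating every 2. A repeating key of period 2 is used — shifts +11, +9 over and over.
Reversing it on mazxx: m−11=b, a−9=r, z−11=o, x−9=o, x−11=m.

broom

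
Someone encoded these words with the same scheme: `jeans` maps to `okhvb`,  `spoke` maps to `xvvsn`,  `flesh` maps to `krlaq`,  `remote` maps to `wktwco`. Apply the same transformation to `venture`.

akubdbp

In jeans: j→o is +5, e→k is +6, a→h is +7, n→v is +8 — the shift increases by 1 each position. Letter i (0-indexed) is shifted by i+5, so successive shifts are 5, 6, 7, ….
Applying it to venture: v+5=a, e+6=k, n+7=u, t+8=b, u+9=d, r+10=b, e+11=p.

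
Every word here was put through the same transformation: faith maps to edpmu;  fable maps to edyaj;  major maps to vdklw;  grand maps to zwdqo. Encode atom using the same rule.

dmlv

Treating letters as 0–25, the rule is x ↦ 21x + 3 (mod 26).
For atom: a(0)→21·0+3≡3=d; t(19)→21·19+3≡12=m; o(14)→21·14+3≡11=l; m(12)→21·12+3≡21=v (all mod 26).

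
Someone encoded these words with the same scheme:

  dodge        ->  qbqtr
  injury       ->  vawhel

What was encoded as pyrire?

Compare letters: d→q is +13, o→b is +13, d→q is +13 — a constant shift. It's a constant shift of +13 (ROT13).
Reversing it on pyrire: p−13=c, y−13=l, r−13=e, i−13=v, r−13=e, e−13=r.

clever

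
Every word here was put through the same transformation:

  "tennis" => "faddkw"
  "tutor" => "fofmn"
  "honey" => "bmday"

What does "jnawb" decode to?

Each letter's alphabet position (a=0..z=25) is mapped through 9·x+16 mod 26 — an affine cipher.
Decoding jnawb: j(9)→3·(9−16)≡5=f; n(13)→3·(13−16)≡17=r; a(0)→3·(0−16)≡4=e; w(22)→3·(22−16)≡18=s; b(1)→3·(1−16)≡7=h (all mod 26).

fresh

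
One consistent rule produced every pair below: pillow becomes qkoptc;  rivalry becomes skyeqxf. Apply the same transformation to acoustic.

beryxzpk

In pillow: p→q is +1, i→k is +2, l→o is +3, l→p is +4 — the shift increases by 1 each position. Each letter shifts forward by (position + 1), i.e. 1, 2, 3, … — the shift grows by one for each successive letter.
For acoustic: a+1=b, c+2=e, o+3=r, u+4=y, s+5=x, t+6=z, i+7=p, c+8=k.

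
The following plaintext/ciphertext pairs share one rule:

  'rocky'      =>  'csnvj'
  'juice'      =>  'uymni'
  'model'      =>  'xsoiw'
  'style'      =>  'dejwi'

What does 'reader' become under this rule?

cieoic

Two shifts are in play — +4 for a/e/i/o/u, +11 for every other letter.
Applying it to reader: r(cons)+11=c, e(vowel)+4=i, a(vowel)+4=e, d(cons)+11=o, e(vowel)+4=i, r(cons)+11=c.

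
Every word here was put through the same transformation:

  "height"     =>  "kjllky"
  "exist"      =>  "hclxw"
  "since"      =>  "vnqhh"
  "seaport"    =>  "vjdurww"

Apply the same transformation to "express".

hcswhxv

Shifts by position in height: pos 0: h→k (+3), pos 1: e→j (+5), pos 2: i→l (+3), pos 3: g→l (+5) — repeating every 2. It's a Vigenère-style cipher with numeric key [3,5]: position i shifts by key[i mod 2].
For express: e+3=h, x+5=c, p+3=s, r+5=w, e+3=h, s+5=x, s+3=v.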